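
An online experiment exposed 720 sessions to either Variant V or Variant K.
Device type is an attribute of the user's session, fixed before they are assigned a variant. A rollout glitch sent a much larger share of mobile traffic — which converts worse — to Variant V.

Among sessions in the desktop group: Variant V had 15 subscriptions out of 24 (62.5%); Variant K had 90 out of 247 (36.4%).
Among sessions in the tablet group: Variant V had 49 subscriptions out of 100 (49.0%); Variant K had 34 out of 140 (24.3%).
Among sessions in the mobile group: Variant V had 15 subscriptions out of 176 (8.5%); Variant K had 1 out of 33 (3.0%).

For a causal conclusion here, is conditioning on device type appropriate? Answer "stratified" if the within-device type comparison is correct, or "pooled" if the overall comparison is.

Within every device type level Variant V has the higher rate, yet pooled Variant K does — Simpson's reversal.
Device type satisfies the back-door criterion: it is not a descendant of the variant, and it blocks the spurious path from variant to outcome. Adjusting for it (i.e., using the within-device type rates) gives the causal effect.
Within each level — desktop: 62.5% vs 36.4%; tablet: 49.0% vs 24.3%; mobile: 8.5% vs 3.0% — Variant V is higher every time.

stratified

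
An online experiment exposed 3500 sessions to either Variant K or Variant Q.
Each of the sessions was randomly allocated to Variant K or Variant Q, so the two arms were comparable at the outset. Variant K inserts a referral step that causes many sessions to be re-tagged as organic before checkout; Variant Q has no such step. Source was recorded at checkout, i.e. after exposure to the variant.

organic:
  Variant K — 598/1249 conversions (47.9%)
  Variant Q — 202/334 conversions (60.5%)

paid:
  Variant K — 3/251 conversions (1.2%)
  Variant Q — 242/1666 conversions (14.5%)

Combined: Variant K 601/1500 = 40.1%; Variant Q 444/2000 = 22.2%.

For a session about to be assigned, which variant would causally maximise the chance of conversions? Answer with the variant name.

Traffic source lies on the pathway variant → traffic source → outcome, so adjusting for it blocks the indirect effect. For the total causal effect of variant, use the unadjusted pooled rates.
Pooled: Variant K 40.1% vs Variant Q 22.2%; Variant K is higher overall.

Variant K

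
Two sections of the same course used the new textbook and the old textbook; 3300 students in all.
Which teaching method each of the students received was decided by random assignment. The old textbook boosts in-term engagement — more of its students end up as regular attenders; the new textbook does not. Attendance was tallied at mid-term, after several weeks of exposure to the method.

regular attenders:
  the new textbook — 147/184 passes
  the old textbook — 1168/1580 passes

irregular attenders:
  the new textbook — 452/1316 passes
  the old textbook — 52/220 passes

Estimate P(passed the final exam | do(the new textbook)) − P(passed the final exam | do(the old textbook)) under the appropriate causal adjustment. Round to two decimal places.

Stratifying would compare teaching methods among students the teaching methods themselves sorted into mid-term attendance groups — a form of selection on an intermediate. The unconditioned pooled rates give the total causal effect.
The causal difference is the pooled difference: 0.399 − 0.678 = -0.278.

-0.28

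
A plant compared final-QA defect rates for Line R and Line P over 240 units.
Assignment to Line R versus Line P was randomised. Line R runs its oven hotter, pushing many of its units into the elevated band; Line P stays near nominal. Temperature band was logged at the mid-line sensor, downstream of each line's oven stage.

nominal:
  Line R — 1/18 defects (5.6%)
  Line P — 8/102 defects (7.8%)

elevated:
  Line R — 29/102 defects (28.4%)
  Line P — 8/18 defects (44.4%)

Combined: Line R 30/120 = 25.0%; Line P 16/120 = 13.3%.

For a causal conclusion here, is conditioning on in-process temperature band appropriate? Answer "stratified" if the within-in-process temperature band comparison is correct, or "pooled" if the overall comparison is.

pooled

In-process temperature band is downstream of the line. One should not condition on a consequence of treatment, so the overall rates are the right comparison.
Pooled: Line R 25.0% vs Line P 13.3%; Line P is lower overall.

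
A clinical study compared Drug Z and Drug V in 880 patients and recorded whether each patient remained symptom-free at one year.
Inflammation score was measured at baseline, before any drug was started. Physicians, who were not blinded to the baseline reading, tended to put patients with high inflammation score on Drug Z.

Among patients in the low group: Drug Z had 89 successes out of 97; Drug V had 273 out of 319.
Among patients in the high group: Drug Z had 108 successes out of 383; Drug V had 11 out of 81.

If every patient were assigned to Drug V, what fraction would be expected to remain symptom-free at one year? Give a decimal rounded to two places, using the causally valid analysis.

0.48

Within every inflammation score level Drug Z has the higher rate, yet pooled Drug V does — Simpson's reversal.
Inflammation score satisfies the back-door criterion: it is not a descendant of the drug, and it blocks the spurious path from drug to outcome. Adjusting for it (i.e., using the within-inflammation score rates) gives the causal effect.
Standardising Drug V to the population inflammation score mix: 0.473·273/319 + 0.527·11/81 = 0.476.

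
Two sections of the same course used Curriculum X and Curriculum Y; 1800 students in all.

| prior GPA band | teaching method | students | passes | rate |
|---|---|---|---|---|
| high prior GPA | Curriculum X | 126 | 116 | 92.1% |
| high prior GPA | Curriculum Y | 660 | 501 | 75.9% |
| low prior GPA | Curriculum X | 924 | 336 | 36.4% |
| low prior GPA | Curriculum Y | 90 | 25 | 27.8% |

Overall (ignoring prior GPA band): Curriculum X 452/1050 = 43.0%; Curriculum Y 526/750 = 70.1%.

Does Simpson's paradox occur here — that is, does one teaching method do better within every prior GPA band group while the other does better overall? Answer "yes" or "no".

yes

Within each prior GPA band level (high prior GPA 92.1% vs 75.9%; low prior GPA 36.4% vs 27.8%), Curriculum X has the higher rate every time. Pooled: 43.0% vs 70.1% — Curriculum Y has the higher rate overall. The two comparisons disagree.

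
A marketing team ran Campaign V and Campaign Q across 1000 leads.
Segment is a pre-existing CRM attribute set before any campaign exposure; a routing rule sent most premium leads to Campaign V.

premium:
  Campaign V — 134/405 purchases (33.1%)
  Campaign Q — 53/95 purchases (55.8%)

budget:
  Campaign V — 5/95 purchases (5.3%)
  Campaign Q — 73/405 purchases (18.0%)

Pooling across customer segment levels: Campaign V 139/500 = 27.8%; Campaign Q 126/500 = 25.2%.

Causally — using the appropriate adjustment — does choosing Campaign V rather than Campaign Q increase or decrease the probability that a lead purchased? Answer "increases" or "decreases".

Customer segment satisfies the back-door criterion: it is not a descendant of the campaign, and it blocks the spurious path from campaign to outcome. Adjusting for it (i.e., using the within-customer segment rates) gives the causal effect.
Within each level — premium: 33.1% vs 55.8%; budget: 5.3% vs 18.0% — Campaign Q is higher every time.

decreases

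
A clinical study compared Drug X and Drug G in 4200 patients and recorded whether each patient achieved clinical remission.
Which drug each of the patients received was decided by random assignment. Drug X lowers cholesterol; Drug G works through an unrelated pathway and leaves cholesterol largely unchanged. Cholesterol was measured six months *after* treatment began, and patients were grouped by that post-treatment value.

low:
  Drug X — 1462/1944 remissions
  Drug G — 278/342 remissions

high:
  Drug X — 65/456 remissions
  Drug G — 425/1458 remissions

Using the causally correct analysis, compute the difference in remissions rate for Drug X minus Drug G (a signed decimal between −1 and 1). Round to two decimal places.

+0.25

The distribution of cholesterol is itself part of what the drug does — it is an intermediate outcome. Holding it fixed would remove that part of the effect; the total effect is the pooled difference.
The causal difference is the pooled difference: 0.636 − 0.391 = +0.246.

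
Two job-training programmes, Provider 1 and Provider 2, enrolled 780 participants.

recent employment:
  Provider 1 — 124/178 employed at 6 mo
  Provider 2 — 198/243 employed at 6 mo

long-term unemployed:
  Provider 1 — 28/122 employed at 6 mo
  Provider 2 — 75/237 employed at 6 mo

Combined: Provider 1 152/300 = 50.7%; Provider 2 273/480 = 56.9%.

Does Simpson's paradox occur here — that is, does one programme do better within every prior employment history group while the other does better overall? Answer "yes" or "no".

Within each prior employment history level (recent employment 69.7% vs 81.5%; long-term unemployed 23.0% vs 31.6%), Provider 2 has the higher rate every time. Pooled: 50.7% vs 56.9% — Provider 2 has the higher rate overall. They agree.

no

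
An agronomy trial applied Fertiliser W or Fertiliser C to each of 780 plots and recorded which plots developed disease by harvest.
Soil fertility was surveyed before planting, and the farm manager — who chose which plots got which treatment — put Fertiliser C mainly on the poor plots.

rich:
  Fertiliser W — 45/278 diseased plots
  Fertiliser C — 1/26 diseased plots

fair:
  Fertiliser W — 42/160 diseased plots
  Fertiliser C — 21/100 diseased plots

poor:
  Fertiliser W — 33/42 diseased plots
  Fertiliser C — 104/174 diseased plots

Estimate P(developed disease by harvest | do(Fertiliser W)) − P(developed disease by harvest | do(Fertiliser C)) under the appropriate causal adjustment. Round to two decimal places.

+0.12

Within every soil fertility level Fertiliser C has the lower rate, yet pooled Fertiliser W does — Simpson's reversal.
Soil fertility differs across fertilisers for reasons unrelated to any effect of the fertiliser itself, and it separately predicts the outcome — a classic confounder. We must compare within soil fertility levels.
Adjusting over the population distribution of soil fertility: 0.390·(0.162−0.038) + 0.333·(0.263−0.210) + 0.277·(0.786−0.598) = +0.118.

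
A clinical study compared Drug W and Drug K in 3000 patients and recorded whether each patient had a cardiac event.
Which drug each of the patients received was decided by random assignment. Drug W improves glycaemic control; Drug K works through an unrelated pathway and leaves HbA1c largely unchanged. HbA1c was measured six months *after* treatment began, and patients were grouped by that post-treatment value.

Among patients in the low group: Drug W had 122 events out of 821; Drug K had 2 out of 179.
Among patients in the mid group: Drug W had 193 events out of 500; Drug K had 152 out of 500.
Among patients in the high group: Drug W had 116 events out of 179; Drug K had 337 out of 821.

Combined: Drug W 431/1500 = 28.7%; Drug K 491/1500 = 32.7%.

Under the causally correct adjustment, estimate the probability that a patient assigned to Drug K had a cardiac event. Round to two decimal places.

0.33

The stratified and pooled comparisons disagree (Drug K wins within each HbA1c; Drug W wins overall), so the answer turns on the causal role of HbA1c.
HbA1c lies on the pathway drug → HbA1c → outcome, so adjusting for it blocks the indirect effect. For the total causal effect of drug, use the unadjusted pooled rates.
So P(outcome | do(Drug K)) is just the pooled rate for Drug K: 491/1500 = 0.327.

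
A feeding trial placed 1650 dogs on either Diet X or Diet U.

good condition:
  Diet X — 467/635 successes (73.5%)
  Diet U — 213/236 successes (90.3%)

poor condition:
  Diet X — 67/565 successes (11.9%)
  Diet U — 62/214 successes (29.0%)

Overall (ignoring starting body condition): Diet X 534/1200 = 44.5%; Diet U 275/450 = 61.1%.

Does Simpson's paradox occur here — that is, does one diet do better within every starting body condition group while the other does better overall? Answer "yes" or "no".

no

Within each starting body condition level (good condition 73.5% vs 90.3%; poor condition 11.9% vs 29.0%), Diet U has the higher rate every time. Pooled: 44.5% vs 61.1% — Diet U has the higher rate overall. They agree.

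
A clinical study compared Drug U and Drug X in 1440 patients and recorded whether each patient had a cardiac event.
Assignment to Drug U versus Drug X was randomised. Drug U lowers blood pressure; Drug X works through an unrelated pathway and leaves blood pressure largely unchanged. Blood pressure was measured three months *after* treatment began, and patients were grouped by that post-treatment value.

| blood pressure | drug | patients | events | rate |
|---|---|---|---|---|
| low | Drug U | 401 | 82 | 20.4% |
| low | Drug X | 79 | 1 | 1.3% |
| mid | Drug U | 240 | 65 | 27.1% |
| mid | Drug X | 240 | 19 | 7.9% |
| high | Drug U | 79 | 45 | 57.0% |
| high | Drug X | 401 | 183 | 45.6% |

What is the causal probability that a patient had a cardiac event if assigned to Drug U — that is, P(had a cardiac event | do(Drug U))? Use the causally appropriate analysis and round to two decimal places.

0.27

The blood pressure-specific comparison favours Drug X throughout, but the pooled figures favour Drug U. The question is whether to condition on blood pressure.
Stratifying would compare drugs among patients the drugs themselves sorted into blood pressure groups — a form of selection on an intermediate. The unconditioned pooled rates give the total causal effect.
So P(outcome | do(Drug U)) is just the pooled rate for Drug U: 192/720 = 0.267.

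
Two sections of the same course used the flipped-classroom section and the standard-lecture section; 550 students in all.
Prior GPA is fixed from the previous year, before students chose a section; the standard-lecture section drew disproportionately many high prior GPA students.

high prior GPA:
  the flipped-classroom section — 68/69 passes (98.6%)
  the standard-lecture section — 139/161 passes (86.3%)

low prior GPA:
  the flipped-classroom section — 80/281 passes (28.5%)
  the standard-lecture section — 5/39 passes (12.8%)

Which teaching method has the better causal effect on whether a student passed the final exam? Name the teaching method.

the flipped-classroom section

The imbalance in prior GPA band arose from how students were allocated, not from anything the teaching method did; and prior GPA band independently affects the outcome. The pooled gap is confounded — condition on prior GPA band.
Within each level — high prior GPA: 98.6% vs 86.3%; low prior GPA: 28.5% vs 12.8% — the flipped-classroom section is higher every time.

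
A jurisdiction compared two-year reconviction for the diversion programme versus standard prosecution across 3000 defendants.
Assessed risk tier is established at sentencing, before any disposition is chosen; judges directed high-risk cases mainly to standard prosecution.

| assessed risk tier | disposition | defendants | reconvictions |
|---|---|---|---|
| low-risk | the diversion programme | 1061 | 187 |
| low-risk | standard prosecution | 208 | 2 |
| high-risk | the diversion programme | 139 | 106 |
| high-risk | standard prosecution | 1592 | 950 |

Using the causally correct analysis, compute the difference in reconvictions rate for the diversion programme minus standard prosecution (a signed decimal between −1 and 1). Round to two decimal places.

+0.17

The imbalance in assessed risk tier arose from how defendants were allocated, not from anything the disposition did; and assessed risk tier independently affects the outcome. The pooled gap is confounded — condition on assessed risk tier.
Adjusting over the population distribution of assessed risk tier: 0.423·(0.176−0.010) + 0.577·(0.763−0.597) = +0.166.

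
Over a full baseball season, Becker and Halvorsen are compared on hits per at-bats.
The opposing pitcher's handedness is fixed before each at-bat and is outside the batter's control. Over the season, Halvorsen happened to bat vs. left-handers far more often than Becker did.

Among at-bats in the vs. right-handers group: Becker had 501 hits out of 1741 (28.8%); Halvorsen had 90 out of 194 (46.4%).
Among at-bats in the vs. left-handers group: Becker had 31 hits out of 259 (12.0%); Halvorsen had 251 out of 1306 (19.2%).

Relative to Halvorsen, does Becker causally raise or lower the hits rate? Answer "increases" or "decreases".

The pitcher handedness-specific comparison favours Halvorsen throughout, but the pooled figures favour Becker. The question is whether to condition on pitcher handedness.
Pitcher handedness satisfies the back-door criterion: it is not a descendant of the player, and it blocks the spurious path from player to outcome. Adjusting for it (i.e., using the within-pitcher handedness rates) gives the causal effect.
Within each level — vs. right-handers: 28.8% vs 46.4%; vs. left-handers: 12.0% vs 19.2% — Halvorsen is higher every time.

decreases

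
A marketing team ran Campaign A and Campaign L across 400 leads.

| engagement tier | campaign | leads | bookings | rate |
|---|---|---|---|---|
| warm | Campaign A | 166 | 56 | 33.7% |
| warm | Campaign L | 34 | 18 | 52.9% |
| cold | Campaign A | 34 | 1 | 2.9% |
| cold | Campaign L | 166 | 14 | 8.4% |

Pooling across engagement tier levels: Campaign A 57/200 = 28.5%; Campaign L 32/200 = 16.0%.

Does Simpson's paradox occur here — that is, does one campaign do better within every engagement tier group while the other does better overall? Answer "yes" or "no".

yes

Within each engagement tier level (warm 33.7% vs 52.9%; cold 2.9% vs 8.4%), Campaign L has the higher rate every time. Pooled: 28.5% vs 16.0% — Campaign A has the higher rate overall. The two comparisons disagree.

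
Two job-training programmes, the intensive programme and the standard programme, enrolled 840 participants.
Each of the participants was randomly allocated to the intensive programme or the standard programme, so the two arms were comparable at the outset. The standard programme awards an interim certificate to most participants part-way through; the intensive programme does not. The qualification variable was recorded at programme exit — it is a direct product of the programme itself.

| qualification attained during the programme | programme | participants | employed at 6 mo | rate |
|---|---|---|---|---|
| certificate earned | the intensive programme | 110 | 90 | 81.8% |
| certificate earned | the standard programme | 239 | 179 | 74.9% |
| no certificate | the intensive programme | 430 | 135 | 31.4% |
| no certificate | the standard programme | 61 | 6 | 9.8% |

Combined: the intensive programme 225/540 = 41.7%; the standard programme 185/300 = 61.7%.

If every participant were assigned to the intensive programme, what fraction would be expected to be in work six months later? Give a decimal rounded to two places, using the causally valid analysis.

Qualification attained during the programme here is a post-treatment variable shaped by the programme; conditioning on it would introduce bias rather than remove it. The overall comparison is the causal one.
So P(outcome | do(the intensive programme)) is just the pooled rate for the intensive programme: 225/540 = 0.417.

0.42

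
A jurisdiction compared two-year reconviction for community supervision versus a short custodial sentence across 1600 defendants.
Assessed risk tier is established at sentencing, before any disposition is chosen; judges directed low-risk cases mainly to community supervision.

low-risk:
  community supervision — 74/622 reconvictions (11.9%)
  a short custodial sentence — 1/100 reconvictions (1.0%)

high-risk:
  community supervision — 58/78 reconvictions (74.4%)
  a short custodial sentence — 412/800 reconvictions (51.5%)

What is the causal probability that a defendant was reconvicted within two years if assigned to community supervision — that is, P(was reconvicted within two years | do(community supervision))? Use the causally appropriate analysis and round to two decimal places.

a short custodial sentence is lower inside every assessed risk tier stratum but community supervision is lower in aggregate. Whether to stratify depends on how assessed risk tier relates to the disposition.
Nothing the disposition does changes assessed risk tier; the imbalance is an allocation artefact. With assessed risk tier also predicting the outcome, the pooled figure is confounded, and the within-stratum comparison is the causal one.
Standardising community supervision to the population assessed risk tier mix: 0.451·74/622 + 0.549·58/78 = 0.462.

0.46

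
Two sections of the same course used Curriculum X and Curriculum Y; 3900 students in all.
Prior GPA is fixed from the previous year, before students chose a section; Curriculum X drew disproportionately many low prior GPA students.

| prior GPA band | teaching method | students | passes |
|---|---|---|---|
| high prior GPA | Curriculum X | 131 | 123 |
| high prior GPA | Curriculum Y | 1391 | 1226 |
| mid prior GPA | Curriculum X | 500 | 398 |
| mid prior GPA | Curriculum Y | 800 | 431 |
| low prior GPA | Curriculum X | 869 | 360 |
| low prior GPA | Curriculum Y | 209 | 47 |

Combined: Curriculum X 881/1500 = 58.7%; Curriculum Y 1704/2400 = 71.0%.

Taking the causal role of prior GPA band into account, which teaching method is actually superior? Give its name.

Curriculum X

Nothing the teaching method does changes prior GPA band; the imbalance is an allocation artefact. With prior GPA band also predicting the outcome, the pooled figure is confounded, and the within-stratum comparison is the causal one.
Within each level — high prior GPA: 93.9% vs 88.1%; mid prior GPA: 79.6% vs 53.9%; low prior GPA: 41.4% vs 22.5% — Curriculum X is higher every time.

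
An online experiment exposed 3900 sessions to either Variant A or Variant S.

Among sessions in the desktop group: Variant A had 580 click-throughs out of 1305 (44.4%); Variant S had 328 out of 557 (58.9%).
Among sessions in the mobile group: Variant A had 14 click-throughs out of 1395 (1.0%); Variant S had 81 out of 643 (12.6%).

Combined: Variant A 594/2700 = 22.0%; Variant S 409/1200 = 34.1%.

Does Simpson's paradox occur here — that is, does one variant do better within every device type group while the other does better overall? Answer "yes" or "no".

Within each device type level (desktop 44.4% vs 58.9%; mobile 1.0% vs 12.6%), Variant S has the higher rate every time. Pooled: 22.0% vs 34.1% — Variant S has the higher rate overall. They agree.

no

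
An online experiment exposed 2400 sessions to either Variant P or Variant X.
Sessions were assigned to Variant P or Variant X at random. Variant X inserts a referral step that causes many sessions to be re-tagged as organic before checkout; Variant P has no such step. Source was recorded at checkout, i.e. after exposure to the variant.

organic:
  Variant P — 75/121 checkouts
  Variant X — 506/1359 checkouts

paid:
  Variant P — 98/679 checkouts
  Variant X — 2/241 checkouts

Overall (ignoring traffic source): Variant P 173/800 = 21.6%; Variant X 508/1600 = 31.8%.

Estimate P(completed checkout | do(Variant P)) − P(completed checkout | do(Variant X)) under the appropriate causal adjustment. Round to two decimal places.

-0.10

Within every traffic source level Variant P has the higher rate, yet pooled Variant X does — Simpson's reversal.
Stratifying would compare variants among sessions the variants themselves sorted into traffic source groups — a form of selection on an intermediate. The unconditioned pooled rates give the total causal effect.
The causal difference is the pooled difference: 0.216 − 0.318 = -0.101.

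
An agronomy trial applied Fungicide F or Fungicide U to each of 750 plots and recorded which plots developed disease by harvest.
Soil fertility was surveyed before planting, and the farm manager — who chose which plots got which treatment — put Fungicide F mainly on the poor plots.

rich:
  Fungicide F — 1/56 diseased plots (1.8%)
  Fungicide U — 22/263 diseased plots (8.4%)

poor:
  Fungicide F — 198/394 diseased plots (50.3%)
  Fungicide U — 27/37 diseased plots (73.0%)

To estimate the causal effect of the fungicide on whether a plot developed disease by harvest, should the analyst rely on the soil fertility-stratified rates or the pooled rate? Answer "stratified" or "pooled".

stratified

Nothing the fungicide does changes soil fertility; the imbalance is an allocation artefact. With soil fertility also predicting the outcome, the pooled figure is confounded, and the within-stratum comparison is the causal one.
Within each level — rich: 1.8% vs 8.4%; poor: 50.3% vs 73.0% — Fungicide F is lower every time.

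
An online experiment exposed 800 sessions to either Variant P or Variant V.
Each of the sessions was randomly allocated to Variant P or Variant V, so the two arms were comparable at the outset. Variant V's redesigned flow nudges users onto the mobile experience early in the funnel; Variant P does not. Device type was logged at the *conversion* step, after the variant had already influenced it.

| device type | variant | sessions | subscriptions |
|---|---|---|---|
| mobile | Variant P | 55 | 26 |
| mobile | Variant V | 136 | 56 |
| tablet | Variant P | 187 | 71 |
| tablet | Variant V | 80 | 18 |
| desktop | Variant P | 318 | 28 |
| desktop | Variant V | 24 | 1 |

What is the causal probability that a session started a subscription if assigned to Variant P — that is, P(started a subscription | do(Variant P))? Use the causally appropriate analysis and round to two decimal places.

Variant P is higher inside every device type stratum but Variant V is higher in aggregate. Whether to stratify depends on how device type relates to the variant.
Because the variant influences device type, device type is a post-treatment mediator, not a confounder. Stratifying on it would bias the estimate; the causal effect is the crude pooled difference.
So P(outcome | do(Variant P)) is just the pooled rate for Variant P: 125/560 = 0.223.

0.22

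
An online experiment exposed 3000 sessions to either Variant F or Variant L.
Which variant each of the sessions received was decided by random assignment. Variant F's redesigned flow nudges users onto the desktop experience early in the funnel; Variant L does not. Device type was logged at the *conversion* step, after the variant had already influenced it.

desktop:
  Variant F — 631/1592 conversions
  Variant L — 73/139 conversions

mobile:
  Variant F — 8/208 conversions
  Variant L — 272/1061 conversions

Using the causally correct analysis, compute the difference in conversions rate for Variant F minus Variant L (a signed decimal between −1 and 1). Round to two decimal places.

+0.07

Because the variant influences device type, device type is a post-treatment mediator, not a confounder. Stratifying on it would bias the estimate; the causal effect is the crude pooled difference.
The causal difference is the pooled difference: 0.355 − 0.287 = +0.068.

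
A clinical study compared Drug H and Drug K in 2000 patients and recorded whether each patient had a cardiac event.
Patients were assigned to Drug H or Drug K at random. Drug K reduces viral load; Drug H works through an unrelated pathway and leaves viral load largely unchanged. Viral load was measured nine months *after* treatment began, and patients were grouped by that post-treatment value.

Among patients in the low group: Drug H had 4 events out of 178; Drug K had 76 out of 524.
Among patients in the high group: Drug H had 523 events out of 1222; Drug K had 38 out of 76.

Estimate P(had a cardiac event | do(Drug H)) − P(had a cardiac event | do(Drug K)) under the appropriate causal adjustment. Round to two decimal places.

Viral load is downstream of the drug. One should not condition on a consequence of treatment, so the overall rates are the right comparison.
The causal difference is the pooled difference: 0.376 − 0.190 = +0.186.

+0.19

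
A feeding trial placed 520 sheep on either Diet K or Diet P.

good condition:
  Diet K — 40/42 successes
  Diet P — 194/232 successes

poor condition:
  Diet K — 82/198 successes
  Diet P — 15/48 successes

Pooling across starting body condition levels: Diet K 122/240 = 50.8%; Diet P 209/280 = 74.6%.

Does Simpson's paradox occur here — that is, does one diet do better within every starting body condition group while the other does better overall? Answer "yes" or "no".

yes

Within each starting body condition level (good condition 95.2% vs 83.6%; poor condition 41.4% vs 31.2%), Diet K has the higher rate every time. Pooled: 50.8% vs 74.6% — Diet P has the higher rate overall. The two comparisons disagree.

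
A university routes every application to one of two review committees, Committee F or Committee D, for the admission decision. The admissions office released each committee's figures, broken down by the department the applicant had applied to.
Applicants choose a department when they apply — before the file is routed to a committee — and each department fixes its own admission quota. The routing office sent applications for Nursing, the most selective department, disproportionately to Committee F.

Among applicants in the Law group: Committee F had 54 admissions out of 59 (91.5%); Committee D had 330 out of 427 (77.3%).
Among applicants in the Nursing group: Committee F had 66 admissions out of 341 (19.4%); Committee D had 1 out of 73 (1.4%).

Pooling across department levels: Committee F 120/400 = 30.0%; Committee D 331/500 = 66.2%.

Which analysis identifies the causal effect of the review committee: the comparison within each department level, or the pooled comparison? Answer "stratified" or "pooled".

Within every department level Committee F has the higher rate, yet pooled Committee D does — Simpson's reversal.
Nothing the review committee does changes department; the imbalance is an allocation artefact. With department also predicting the outcome, the pooled figure is confounded, and the within-stratum comparison is the causal one.
Within each level — Law: 91.5% vs 77.3%; Nursing: 19.4% vs 1.4% — Committee F is higher every time.

stratified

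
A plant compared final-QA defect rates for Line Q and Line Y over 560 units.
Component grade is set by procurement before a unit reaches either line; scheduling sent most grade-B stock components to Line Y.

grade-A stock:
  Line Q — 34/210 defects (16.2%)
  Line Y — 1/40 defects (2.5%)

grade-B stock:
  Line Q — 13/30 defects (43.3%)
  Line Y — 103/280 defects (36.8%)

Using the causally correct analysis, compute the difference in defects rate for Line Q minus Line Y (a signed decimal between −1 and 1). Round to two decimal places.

+0.10

The component grade-specific comparison favours Line Y throughout, but the pooled figures favour Line Q. The question is whether to condition on component grade.
Component grade satisfies the back-door criterion: it is not a descendant of the line, and it blocks the spurious path from line to outcome. Adjusting for it (i.e., using the within-component grade rates) gives the causal effect.
Adjusting over the population distribution of component grade: 0.446·(0.162−0.025) + 0.554·(0.433−0.368) = +0.097.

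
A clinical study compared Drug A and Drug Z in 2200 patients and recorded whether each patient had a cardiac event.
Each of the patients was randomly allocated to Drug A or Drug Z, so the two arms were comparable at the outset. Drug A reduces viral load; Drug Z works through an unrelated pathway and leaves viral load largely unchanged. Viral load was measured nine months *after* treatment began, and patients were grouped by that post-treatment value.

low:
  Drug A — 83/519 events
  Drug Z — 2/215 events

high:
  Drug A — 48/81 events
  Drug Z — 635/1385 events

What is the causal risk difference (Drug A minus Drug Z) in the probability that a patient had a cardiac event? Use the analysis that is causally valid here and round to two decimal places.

Viral load is downstream of the drug. One should not condition on a consequence of treatment, so the overall rates are the right comparison.
The causal difference is the pooled difference: 0.218 − 0.398 = -0.180.

-0.18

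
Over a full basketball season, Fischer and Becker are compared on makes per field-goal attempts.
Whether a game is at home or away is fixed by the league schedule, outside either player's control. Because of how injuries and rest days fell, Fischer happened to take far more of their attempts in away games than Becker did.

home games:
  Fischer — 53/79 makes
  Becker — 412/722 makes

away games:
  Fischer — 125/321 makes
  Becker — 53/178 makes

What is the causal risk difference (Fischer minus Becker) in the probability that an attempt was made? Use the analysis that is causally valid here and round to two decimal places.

+0.10

Nothing the player does changes game venue; the imbalance is an allocation artefact. With game venue also predicting the outcome, the pooled figure is confounded, and the within-stratum comparison is the causal one.
Adjusting over the population distribution of game venue: 0.616·(0.671−0.571) + 0.384·(0.389−0.298) = +0.097.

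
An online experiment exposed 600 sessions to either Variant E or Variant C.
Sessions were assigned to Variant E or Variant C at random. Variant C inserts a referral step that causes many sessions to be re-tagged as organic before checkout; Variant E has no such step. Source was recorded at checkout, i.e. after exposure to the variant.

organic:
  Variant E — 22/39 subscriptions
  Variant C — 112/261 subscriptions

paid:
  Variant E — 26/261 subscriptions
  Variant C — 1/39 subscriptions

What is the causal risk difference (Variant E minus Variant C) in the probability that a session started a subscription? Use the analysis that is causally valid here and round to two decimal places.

-0.22

Stratifying would compare variants among sessions the variants themselves sorted into traffic source groups — a form of selection on an intermediate. The unconditioned pooled rates give the total causal effect.
The causal difference is the pooled difference: 0.160 − 0.377 = -0.217.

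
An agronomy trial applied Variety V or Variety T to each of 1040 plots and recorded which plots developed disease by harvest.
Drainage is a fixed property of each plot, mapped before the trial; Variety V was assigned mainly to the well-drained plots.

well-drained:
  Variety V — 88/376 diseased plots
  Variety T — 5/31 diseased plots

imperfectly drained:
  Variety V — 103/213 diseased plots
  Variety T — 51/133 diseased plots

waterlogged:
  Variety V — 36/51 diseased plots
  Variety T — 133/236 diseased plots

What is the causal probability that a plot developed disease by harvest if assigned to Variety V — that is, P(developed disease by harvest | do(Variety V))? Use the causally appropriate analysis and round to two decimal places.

0.45

Here field drainage is a common cause — it drives both which variety a case falls under and the outcome. The crude comparison mixes populations; the stratum-specific rates are the causally relevant ones.
Standardising Variety V to the population field drainage mix: 0.391·88/376 + 0.333·103/213 + 0.276·36/51 = 0.447.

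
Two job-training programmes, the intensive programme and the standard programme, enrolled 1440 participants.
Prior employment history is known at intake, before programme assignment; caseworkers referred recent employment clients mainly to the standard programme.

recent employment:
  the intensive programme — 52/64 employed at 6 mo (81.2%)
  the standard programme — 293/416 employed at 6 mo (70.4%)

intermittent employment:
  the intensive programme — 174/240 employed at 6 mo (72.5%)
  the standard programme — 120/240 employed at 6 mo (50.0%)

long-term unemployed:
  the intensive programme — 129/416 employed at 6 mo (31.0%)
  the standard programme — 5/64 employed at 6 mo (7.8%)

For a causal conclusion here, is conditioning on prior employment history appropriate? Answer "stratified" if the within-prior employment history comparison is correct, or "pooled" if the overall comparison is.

Prior employment history satisfies the back-door criterion: it is not a descendant of the programme, and it blocks the spurious path from programme to outcome. Adjusting for it (i.e., using the within-prior employment history rates) gives the causal effect.
Within each level — recent employment: 81.2% vs 70.4%; intermittent employment: 72.5% vs 50.0%; long-term unemployed: 31.0% vs 7.8% — the intensive programme is higher every time.

stratified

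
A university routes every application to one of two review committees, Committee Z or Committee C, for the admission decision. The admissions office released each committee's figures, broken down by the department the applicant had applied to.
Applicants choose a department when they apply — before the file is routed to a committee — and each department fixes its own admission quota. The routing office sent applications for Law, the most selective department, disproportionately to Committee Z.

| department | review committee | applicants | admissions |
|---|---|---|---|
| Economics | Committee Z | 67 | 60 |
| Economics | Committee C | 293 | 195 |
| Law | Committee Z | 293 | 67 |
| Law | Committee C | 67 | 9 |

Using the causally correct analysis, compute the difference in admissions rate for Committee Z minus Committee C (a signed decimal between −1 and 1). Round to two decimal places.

The imbalance in department arose from how applicants were allocated, not from anything the review committee did; and department independently affects the outcome. The pooled gap is confounded — condition on department.
Adjusting over the population distribution of department: 0.500·(0.896−0.666) + 0.500·(0.229−0.134) = +0.162.

+0.16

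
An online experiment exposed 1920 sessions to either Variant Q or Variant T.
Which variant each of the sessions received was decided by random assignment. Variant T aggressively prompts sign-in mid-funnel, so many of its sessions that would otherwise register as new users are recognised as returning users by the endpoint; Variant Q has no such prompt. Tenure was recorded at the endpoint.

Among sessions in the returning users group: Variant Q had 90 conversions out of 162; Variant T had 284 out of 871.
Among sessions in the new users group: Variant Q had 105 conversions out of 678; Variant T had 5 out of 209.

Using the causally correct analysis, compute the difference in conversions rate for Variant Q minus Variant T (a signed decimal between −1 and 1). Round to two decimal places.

The user tenure-specific comparison favours Variant Q throughout, but the pooled figures favour Variant T. The question is whether to condition on user tenure.
User tenure lies on the pathway variant → user tenure → outcome, so adjusting for it blocks the indirect effect. For the total causal effect of variant, use the unadjusted pooled rates.
The causal difference is the pooled difference: 0.232 − 0.268 = -0.035.

-0.04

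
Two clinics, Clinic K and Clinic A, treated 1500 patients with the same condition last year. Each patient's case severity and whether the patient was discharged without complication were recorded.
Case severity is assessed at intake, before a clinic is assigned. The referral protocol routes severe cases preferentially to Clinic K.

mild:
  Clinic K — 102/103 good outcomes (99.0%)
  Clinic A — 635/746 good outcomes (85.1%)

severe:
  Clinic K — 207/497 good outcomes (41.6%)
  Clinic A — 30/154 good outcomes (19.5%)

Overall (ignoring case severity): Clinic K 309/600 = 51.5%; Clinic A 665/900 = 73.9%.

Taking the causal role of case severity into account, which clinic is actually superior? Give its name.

Clinic K

The case severity-specific comparison favours Clinic K throughout, but the pooled figures favour Clinic A. The question is whether to condition on case severity.
Case severity satisfies the back-door criterion: it is not a descendant of the clinic, and it blocks the spurious path from clinic to outcome. Adjusting for it (i.e., using the within-case severity rates) gives the causal effect.
Within each level — mild: 99.0% vs 85.1%; severe: 41.6% vs 19.5% — Clinic K is higher every time.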